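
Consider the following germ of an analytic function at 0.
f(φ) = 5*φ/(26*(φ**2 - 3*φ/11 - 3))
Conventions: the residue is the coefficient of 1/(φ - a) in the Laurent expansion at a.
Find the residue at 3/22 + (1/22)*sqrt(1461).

The residue is 5/52 + (5/25324)*sqrt(1461).

The factor φ**2 - 3*φ/11 - 3 splits as (φ - a)(φ - a') with a = 3/22 + (1/22)*sqrt(1461), a' = 3/22 - (1/22)*sqrt(1461). At the order-1 pole a set g(φ) = (φ - a)*f(φ) = [5*φ/26] / (φ - a').
Simple pole: residue = g(a) at a = 3/22 + (1/22)*sqrt(1461), which is 5/52 + (5/25324)*sqrt(1461).


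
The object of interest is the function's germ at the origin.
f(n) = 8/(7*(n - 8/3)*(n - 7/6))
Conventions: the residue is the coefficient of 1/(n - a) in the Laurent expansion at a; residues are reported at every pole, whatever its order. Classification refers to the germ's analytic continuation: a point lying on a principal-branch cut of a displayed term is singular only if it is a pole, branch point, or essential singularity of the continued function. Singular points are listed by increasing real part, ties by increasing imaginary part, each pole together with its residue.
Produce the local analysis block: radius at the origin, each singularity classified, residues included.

Denominator factor (n - 8/3): pole of order 1 at 8/3, modulus 8/3.
Denominator factor (n - 7/6): pole of order 1 at 7/6, modulus 7/6.
The radius of convergence is the smallest modulus among the singular points: 7/6.
At the order-1 pole 7/6 set g(n) = (n - (7/6))*f(n) = 8/(7*(n - 8/3)).
Simple pole: residue = g(a) at a = 7/6, which is -16/21.
At the order-1 pole 8/3 set g(n) = (n - (8/3))*f(n) = 8/(7*(n - 7/6)).
Simple pole: residue = g(a) at a = 8/3, which is 16/21.
List the singular points by increasing real part (a conjugate pair: the negative imaginary part first).

Radius of convergence at 0: 7/6.
At 7/6: a pole of order 1; residue -16/21.
At 8/3: a pole of order 1; residue 16/21.


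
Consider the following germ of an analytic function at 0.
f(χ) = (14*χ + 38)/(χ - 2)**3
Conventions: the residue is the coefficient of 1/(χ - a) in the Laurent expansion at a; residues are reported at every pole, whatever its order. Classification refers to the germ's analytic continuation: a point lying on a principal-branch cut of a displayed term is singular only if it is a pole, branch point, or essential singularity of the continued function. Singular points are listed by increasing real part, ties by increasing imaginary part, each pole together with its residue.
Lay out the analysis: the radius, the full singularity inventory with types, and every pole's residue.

Denominator factor (χ - 2)^3: pole of order 3 at 2, modulus 2.
The radius of convergence is the smallest modulus among the singular points: 2.
At the order-3 pole 2 set g(χ) = (χ - (2))^3*f(χ) = 14*χ + 38.
Order-3 pole: residue = g''(a)/2; g''(2) = 0, so the residue is 0.

Radius of convergence at 0: 2.
At 2: a pole of order 3; residue 0.


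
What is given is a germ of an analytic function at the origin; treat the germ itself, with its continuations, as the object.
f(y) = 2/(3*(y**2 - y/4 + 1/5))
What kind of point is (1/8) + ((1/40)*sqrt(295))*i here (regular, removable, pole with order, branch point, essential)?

The point is a pole of order 1.

The denominator factor y**2 - y/4 + 1/5 vanishes at (1/8) + ((1/40)*sqrt(295))*i and appears to the power 1; the numerator there equals 2/3, nonzero, and no other factor vanishes.
Hence a pole whose order is the multiplicity, 1.


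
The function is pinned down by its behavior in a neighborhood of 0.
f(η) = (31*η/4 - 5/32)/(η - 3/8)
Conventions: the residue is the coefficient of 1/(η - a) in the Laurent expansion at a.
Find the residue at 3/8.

At the order-1 pole 3/8 set g(η) = (η - (3/8))*f(η) = 31*η/4 - 5/32.
Simple pole: residue = g(a) at a = 3/8, which is 11/4.

The residue is 11/4.


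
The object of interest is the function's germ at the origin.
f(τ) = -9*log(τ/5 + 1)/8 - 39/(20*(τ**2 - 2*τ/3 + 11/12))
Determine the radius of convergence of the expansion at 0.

The radius of convergence is (1/6)*sqrt(33).

Denominator factor (τ**2 - 2*τ/3 + 11/12): discriminant -29/9, complex-conjugate roots (1/3) + ((1/6)*sqrt(29))*i and (1/3) - ((1/6)*sqrt(29))*i; poles of order 1, moduli (1/6)*sqrt(33) and (1/6)*sqrt(33).
Branch term (-9/8)*log(1 - τ/(-5)): its argument vanishes at τ = -5, a logarithmic branch point, modulus 5.
The radius of convergence is the smallest modulus among the singular points: (1/6)*sqrt(33).


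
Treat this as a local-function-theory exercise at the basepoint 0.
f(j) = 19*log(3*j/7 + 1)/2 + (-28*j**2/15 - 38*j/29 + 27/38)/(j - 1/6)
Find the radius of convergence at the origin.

The radius of convergence is 1/6.

Denominator factor (j - 1/6): pole of order 1 at 1/6, modulus 1/6.
Branch term (19/2)*log(1 - j/(-7/3)): its argument vanishes at j = -7/3, a logarithmic branch point, modulus 7/3.
The radius of convergence is the smallest modulus among the singular points: 1/6.


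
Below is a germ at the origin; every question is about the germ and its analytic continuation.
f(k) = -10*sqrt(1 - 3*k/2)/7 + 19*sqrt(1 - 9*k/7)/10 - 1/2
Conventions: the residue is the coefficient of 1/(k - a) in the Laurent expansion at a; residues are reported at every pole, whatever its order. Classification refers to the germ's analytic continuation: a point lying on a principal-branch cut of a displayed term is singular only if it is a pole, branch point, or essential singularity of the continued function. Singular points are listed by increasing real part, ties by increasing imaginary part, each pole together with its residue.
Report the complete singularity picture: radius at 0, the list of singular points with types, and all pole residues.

Radius of convergence at 0: 2/3.
At 2/3: an algebraic (square-root) branch point.
At 7/9: an algebraic (square-root) branch point.

Branch term (19/10)*sqrt(1 - k/(7/9)): its argument vanishes at k = 7/9, a square-root branch point, modulus 7/9.
Branch term (-10/7)*sqrt(1 - k/(2/3)): its argument vanishes at k = 2/3, a square-root branch point, modulus 2/3.
The radius of convergence is the smallest modulus among the singular points: 2/3.
List the singular points by increasing real part (a conjugate pair: the negative imaginary part first).


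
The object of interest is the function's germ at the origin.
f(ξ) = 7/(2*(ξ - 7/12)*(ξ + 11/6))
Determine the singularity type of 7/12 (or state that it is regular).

The denominator factor ξ - 7/12 vanishes at 7/12 and appears to the power 1; the numerator there equals 7/2, nonzero, and no other factor vanishes.
Hence a pole whose order is the multiplicity, 1.

The point is a pole of order 1.


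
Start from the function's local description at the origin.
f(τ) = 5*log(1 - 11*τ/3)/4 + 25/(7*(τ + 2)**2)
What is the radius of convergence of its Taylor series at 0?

The radius of convergence is 3/11.

Denominator factor (τ + 2)^2: pole of order 2 at -2, modulus 2.
Branch term (5/4)*log(1 - τ/(3/11)): its argument vanishes at τ = 3/11, a logarithmic branch point, modulus 3/11.
The radius of convergence is the smallest modulus among the singular points: 3/11.


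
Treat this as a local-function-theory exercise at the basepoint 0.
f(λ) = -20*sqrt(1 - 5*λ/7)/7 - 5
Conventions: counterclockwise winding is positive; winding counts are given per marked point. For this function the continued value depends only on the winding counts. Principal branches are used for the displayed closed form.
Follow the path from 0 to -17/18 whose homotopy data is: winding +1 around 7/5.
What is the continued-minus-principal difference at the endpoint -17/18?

Continued minus principal equals (20/147)*sqrt(2954).

The rational part is single-valued and drops out of the difference; each branch term changes only by its own monodromy.
(-20/7)*sqrt(1 - λ/(7/5)): winding +1 is odd, the square root flips sign, contributing -2*(-20/7)*sqrt(1 - (-17/18)/(7/5)) = -2*(-20/7)*sqrt(211/126) = (20/147)*sqrt(2954).
Summing the contributions at λ = -17/18 gives (20/147)*sqrt(2954).


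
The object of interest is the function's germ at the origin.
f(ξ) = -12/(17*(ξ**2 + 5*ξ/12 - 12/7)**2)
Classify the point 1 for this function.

Denominator factors: ξ**2 + 5*ξ/12 - 12/7 = -25/84 at ξ = 1 — none vanishes.
So the germ continues analytically to 1.

The point is a regular point.


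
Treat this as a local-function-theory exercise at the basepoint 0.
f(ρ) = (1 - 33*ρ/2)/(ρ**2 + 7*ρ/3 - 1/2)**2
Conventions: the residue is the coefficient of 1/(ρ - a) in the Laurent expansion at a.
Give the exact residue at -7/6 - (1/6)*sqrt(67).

The residue is (2187/8978)*sqrt(67).

The factor ρ**2 + 7*ρ/3 - 1/2 splits as (ρ - a)(ρ - a') with a = -7/6 - (1/6)*sqrt(67), a' = -7/6 + (1/6)*sqrt(67). At the order-2 pole a set g(ρ) = (ρ - a)^2*f(ρ) = [1 - 33*ρ/2] / (ρ - a')^2.
Order-2 pole: residue = g'(a); g'(-7/6 - (1/6)*sqrt(67)) = (2187/8978)*sqrt(67), so the residue is (2187/8978)*sqrt(67).


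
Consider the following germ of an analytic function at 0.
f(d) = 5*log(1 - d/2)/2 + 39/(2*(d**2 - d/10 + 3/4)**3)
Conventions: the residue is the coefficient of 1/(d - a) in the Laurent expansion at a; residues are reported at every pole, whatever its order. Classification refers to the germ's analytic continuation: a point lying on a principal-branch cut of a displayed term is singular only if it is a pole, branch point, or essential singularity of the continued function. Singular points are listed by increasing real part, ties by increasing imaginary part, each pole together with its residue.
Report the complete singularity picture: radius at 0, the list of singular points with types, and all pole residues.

Radius of convergence at 0: (1/2)*sqrt(3).
At (1/20) - ((1/20)*sqrt(299))*i: a pole of order 3; residue ((900000/2056223)*sqrt(299))*i.
At (1/20) + ((1/20)*sqrt(299))*i: a pole of order 3; residue -((900000/2056223)*sqrt(299))*i.
At 2: a logarithmic branch point.

Denominator factor (d**2 - d/10 + 3/4)^3: discriminant -299/100, complex-conjugate roots (1/20) + ((1/20)*sqrt(299))*i and (1/20) - ((1/20)*sqrt(299))*i; poles of order 3, moduli (1/2)*sqrt(3) and (1/2)*sqrt(3).
Branch term (5/2)*log(1 - d/(2)): its argument vanishes at d = 2, a logarithmic branch point, modulus 2.
The radius of convergence is the smallest modulus among the singular points: (1/2)*sqrt(3).
The branch term is analytic at (1/20) - ((1/20)*sqrt(299))*i and contributes nothing to the residue; only the rational part matters.
The factor d**2 - d/10 + 3/4 splits as (d - a)(d - a') with a = (1/20) - ((1/20)*sqrt(299))*i, a' = (1/20) + ((1/20)*sqrt(299))*i. At the order-3 pole a set g(d) = (d - a)^3*(rational part) = [39/2] / (d - a')^3.
Order-3 pole: residue = g''(a)/2; g''((1/20) - ((1/20)*sqrt(299))*i) = ((1800000/2056223)*sqrt(299))*i, so the residue is ((900000/2056223)*sqrt(299))*i.
The branch term is analytic at (1/20) + ((1/20)*sqrt(299))*i and contributes nothing to the residue; only the rational part matters.
The factor d**2 - d/10 + 3/4 splits as (d - a)(d - a') with a = (1/20) + ((1/20)*sqrt(299))*i, a' = (1/20) - ((1/20)*sqrt(299))*i. At the order-3 pole a set g(d) = (d - a)^3*(rational part) = [39/2] / (d - a')^3.
Order-3 pole: residue = g''(a)/2; g''((1/20) + ((1/20)*sqrt(299))*i) = -((1800000/2056223)*sqrt(299))*i, so the residue is -((900000/2056223)*sqrt(299))*i.
List the singular points by increasing real part (a conjugate pair: the negative imaginary part first).


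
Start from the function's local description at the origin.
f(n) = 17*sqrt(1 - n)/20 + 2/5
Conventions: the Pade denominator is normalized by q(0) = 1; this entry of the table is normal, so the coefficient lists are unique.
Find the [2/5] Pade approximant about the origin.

Taylor coefficients needed (expand at 0): a_0 = 5/4, a_1 = -17/40, a_2 = -17/160, a_3 = -17/320, a_4 = -17/512, a_5 = -119/5120, a_6 = -357/20480, a_7 = -561/40960.
Write the denominator as Q(n) = 1 + q1*n + q2*n^2 + q3*n^3 + q4*n^4 + q5*n^5. Requiring Q*f - P = O(n^8) with deg P <= 2 kills the coefficients of n^3..n^7 in Q*f:
  n^3: a_3 + q1*a_2 + q2*a_1 + q3*a_0 = 0, i.e. -17/320 + (-17/160)*q1 + (-17/40)*q2 + (5/4)*q3 = 0.
  n^4: a_4 + q1*a_3 + q2*a_2 + q3*a_1 + q4*a_0 = 0, i.e. -17/512 + (-17/320)*q1 + (-17/160)*q2 + (-17/40)*q3 + (5/4)*q4 = 0.
  n^5: a_5 + q1*a_4 + q2*a_3 + q3*a_2 + q4*a_1 + q5*a_0 = 0, i.e. -119/5120 + (-17/512)*q1 + (-17/320)*q2 + (-17/160)*q3 + (-17/40)*q4 + (5/4)*q5 = 0.
  n^6: a_6 + q1*a_5 + q2*a_4 + q3*a_3 + q4*a_2 + q5*a_1 = 0, i.e. -357/20480 + (-119/5120)*q1 + (-17/512)*q2 + (-17/320)*q3 + (-17/160)*q4 + (-17/40)*q5 = 0.
  n^7: a_7 + q1*a_6 + q2*a_5 + q3*a_4 + q4*a_3 + q5*a_2 = 0, i.e. -561/40960 + (-357/20480)*q1 + (-119/5120)*q2 + (-17/512)*q3 + (-17/320)*q4 + (-17/160)*q5 = 0.
Solving this linear system: q1 = -796377/724402, q2 = 291863/1448804, q3 = 50847/2897608, q4 = 135813/46361728, q5 = 40919/92723456.
The numerator is Q*f truncated at degree 2: P0 = a_0 = 5/4; P1 = a_1 + q1*a_0 = -13033421/7244020; P2 = a_2 + q1*a_1 + q2*a_0 = 35512551/57952160.

The Pade approximant has numerator coefficients [5/4, -13033421/7244020, 35512551/57952160]; denominator coefficients [1, -796377/724402, 291863/1448804, 50847/2897608, 135813/46361728, 40919/92723456].


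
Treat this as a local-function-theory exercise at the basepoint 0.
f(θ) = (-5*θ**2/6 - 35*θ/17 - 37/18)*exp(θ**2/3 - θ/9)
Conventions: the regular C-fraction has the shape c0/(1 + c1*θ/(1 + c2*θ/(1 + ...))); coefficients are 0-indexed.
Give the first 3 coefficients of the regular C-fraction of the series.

Taylor coefficients (expand at 0): a_0 = -37/18, a_1 = -5041/2754, a_2 = -64565/49572.
c0 = a_0 = -37/18. Peel one level at a time: if S = 1 + c*θ/S' with S'(0) = 1, then c is the θ-coefficient of S and S' = c*θ/(S - 1).
S_1 = c0/f = 1 + (-5041/5661)*θ + (10211977/64093842)*θ^2 + ...; c1 = -5041/5661.
S_2 = c1*θ/(S_1 - 1) = 1 + (10211977/57074202)*θ + ...; c2 = 10211977/57074202.

The regular C-fraction coefficients are [-37/18, -5041/5661, 10211977/57074202].


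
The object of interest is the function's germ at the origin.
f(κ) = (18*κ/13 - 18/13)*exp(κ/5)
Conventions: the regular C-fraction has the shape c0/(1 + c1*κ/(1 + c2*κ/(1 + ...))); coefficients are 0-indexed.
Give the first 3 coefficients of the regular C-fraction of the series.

The regular C-fraction coefficients are [-18/13, 4/5, -41/40].

Taylor coefficients (expand at 0): a_0 = -18/13, a_1 = 72/65, a_2 = 81/325.
c0 = a_0 = -18/13. Peel one level at a time: if S = 1 + c*κ/S' with S'(0) = 1, then c is the κ-coefficient of S and S' = c*κ/(S - 1).
S_1 = c0/f = 1 + (4/5)*κ + (41/50)*κ^2 + ...; c1 = 4/5.
S_2 = c1*κ/(S_1 - 1) = 1 + (-41/40)*κ + ...; c2 = -41/40.


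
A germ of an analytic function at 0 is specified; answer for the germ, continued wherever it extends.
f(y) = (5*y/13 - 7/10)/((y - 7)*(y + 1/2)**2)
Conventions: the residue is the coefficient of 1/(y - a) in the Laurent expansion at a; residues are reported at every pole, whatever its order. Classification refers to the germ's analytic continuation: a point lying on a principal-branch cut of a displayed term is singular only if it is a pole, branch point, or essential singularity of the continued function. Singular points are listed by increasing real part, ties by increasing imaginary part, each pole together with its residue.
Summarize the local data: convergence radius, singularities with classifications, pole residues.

Denominator factor (y - 7): pole of order 1 at 7, modulus 7.
Denominator factor (y + 1/2)^2: pole of order 2 at -1/2, modulus 1/2.
The radius of convergence is the smallest modulus among the singular points: 1/2.
At the order-2 pole -1/2 set g(y) = (y - (-1/2))^2*f(y) = (5*y/13 - 7/10)/(y - 7).
Order-2 pole: residue = g'(a); g'(-1/2) = -518/14625, so the residue is -518/14625.
At the order-1 pole 7 set g(y) = (y - (7))*f(y) = (5*y/13 - 7/10)/(y + 1/2)**2.
Simple pole: residue = g(a) at a = 7, which is 518/14625.
List the singular points by increasing real part (a conjugate pair: the negative imaginary part first).

Radius of convergence at 0: 1/2.
At -1/2: a pole of order 2; residue -518/14625.
At 7: a pole of order 1; residue 518/14625.


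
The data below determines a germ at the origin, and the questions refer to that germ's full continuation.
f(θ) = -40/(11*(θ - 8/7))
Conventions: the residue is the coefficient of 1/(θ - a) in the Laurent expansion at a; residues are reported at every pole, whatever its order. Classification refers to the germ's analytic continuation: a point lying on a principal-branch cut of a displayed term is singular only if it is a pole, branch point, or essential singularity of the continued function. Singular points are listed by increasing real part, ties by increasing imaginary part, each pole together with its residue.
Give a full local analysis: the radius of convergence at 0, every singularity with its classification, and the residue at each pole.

Denominator factor (θ - 8/7): pole of order 1 at 8/7, modulus 8/7.
The radius of convergence is the smallest modulus among the singular points: 8/7.
At the order-1 pole 8/7 set g(θ) = (θ - (8/7))*f(θ) = -40/11.
Simple pole: residue = g(a) at a = 8/7, which is -40/11.

Radius of convergence at 0: 8/7.
At 8/7: a pole of order 1; residue -40/11.


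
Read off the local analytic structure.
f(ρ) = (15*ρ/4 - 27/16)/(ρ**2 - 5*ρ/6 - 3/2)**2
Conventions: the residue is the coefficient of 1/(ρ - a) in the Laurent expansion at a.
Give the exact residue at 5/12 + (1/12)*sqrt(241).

The factor ρ**2 - 5*ρ/6 - 3/2 splits as (ρ - a)(ρ - a') with a = 5/12 + (1/12)*sqrt(241), a' = 5/12 - (1/12)*sqrt(241). At the order-2 pole a set g(ρ) = (ρ - a)^2*f(ρ) = [15*ρ/4 - 27/16] / (ρ - a')^2.
Order-2 pole: residue = g'(a); g'(5/12 + (1/12)*sqrt(241)) = (54/58081)*sqrt(241), so the residue is (54/58081)*sqrt(241).

The residue is (54/58081)*sqrt(241).


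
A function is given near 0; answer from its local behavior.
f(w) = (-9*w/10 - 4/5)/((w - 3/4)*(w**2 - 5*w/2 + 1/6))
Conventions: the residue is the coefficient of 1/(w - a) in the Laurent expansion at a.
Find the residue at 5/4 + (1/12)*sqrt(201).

The factor w**2 - 5*w/2 + 1/6 splits as (w - a)(w - a') with a = 5/4 + (1/12)*sqrt(201), a' = 5/4 - (1/12)*sqrt(201). At the order-1 pole a set g(w) = (w - a)*f(w) = [(-9*w/10 - 4/5)/(w - 3/4)] / (w - a').
Simple pole: residue = g(a) at a = 5/4 + (1/12)*sqrt(201), which is -177/275 - (141/18425)*sqrt(201).

The residue is -177/275 - (141/18425)*sqrt(201).


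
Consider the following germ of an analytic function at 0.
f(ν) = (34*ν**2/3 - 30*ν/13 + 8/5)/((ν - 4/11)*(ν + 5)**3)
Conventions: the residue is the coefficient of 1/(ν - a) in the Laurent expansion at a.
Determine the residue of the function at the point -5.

The residue is -586432/40048905.

At the order-3 pole -5 set g(ν) = (ν - (-5))^3*f(ν) = (34*ν**2/3 - 30*ν/13 + 8/5)/(ν - 4/11).
Order-3 pole: residue = g''(a)/2; g''(-5) = -1172864/40048905, so the residue is -586432/40048905.


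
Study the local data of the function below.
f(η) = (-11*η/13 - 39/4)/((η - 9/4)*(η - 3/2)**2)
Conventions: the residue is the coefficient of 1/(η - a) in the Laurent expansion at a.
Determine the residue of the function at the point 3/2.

At the order-2 pole 3/2 set g(η) = (η - (3/2))^2*f(η) = (-11*η/13 - 39/4)/(η - 9/4).
Order-2 pole: residue = g'(a); g'(3/2) = 808/39, so the residue is 808/39.

The residue is 808/39.


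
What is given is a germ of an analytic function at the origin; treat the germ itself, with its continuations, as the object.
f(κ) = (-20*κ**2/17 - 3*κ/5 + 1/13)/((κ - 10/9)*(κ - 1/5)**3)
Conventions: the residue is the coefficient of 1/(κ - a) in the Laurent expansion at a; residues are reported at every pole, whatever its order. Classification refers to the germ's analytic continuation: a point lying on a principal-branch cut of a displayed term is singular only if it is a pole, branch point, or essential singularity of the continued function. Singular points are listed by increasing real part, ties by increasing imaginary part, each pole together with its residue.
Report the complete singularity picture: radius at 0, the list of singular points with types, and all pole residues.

Radius of convergence at 0: 1/5.
At 1/5: a pole of order 3; residue 41126625/15231541.
At 10/9: a pole of order 1; residue -41126625/15231541.

Denominator factor (κ - 10/9): pole of order 1 at 10/9, modulus 10/9.
Denominator factor (κ - 1/5)^3: pole of order 3 at 1/5, modulus 1/5.
The radius of convergence is the smallest modulus among the singular points: 1/5.
At the order-3 pole 1/5 set g(κ) = (κ - (1/5))^3*f(κ) = (-20*κ**2/17 - 3*κ/5 + 1/13)/(κ - 10/9).
Order-3 pole: residue = g''(a)/2; g''(1/5) = 82253250/15231541, so the residue is 41126625/15231541.
At the order-1 pole 10/9 set g(κ) = (κ - (10/9))*f(κ) = (-20*κ**2/17 - 3*κ/5 + 1/13)/(κ - 1/5)**3.
Simple pole: residue = g(a) at a = 10/9, which is -41126625/15231541.
List the singular points by increasing real part (a conjugate pair: the negative imaginary part first).


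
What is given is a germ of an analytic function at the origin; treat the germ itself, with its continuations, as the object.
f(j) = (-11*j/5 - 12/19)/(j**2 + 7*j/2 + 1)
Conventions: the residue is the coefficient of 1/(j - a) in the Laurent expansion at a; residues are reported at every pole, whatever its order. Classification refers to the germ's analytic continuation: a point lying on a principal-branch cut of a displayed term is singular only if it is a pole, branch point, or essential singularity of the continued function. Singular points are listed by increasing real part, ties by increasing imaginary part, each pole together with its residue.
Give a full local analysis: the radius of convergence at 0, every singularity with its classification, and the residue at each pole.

Radius of convergence at 0: 7/4 - (1/4)*sqrt(33).
At -7/4 - (1/4)*sqrt(33): a pole of order 1; residue -11/10 - (1223/6270)*sqrt(33).
At -7/4 + (1/4)*sqrt(33): a pole of order 1; residue -11/10 + (1223/6270)*sqrt(33).

Denominator factor (j**2 + 7*j/2 + 1): discriminant 33/4, real irrational roots -7/4 + (1/4)*sqrt(33) and -7/4 - (1/4)*sqrt(33); poles of order 1, moduli 7/4 - (1/4)*sqrt(33) and 7/4 + (1/4)*sqrt(33).
The radius of convergence is the smallest modulus among the singular points: 7/4 - (1/4)*sqrt(33).
The factor j**2 + 7*j/2 + 1 splits as (j - a)(j - a') with a = -7/4 - (1/4)*sqrt(33), a' = -7/4 + (1/4)*sqrt(33). At the order-1 pole a set g(j) = (j - a)*f(j) = [-11*j/5 - 12/19] / (j - a').
Simple pole: residue = g(a) at a = -7/4 - (1/4)*sqrt(33), which is -11/10 - (1223/6270)*sqrt(33).
The factor j**2 + 7*j/2 + 1 splits as (j - a)(j - a') with a = -7/4 + (1/4)*sqrt(33), a' = -7/4 - (1/4)*sqrt(33). At the order-1 pole a set g(j) = (j - a)*f(j) = [-11*j/5 - 12/19] / (j - a').
Simple pole: residue = g(a) at a = -7/4 + (1/4)*sqrt(33), which is -11/10 + (1223/6270)*sqrt(33).
List the singular points by increasing real part (a conjugate pair: the negative imaginary part first).


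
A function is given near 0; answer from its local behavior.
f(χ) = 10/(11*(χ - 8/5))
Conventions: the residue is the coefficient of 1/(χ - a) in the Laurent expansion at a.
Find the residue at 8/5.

At the order-1 pole 8/5 set g(χ) = (χ - (8/5))*f(χ) = 10/11.
Simple pole: residue = g(a) at a = 8/5, which is 10/11.

The residue is 10/11.


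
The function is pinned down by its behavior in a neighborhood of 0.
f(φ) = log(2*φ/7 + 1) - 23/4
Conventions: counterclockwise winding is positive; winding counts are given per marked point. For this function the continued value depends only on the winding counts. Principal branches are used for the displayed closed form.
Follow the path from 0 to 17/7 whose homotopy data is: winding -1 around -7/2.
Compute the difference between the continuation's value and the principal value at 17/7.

Continued minus principal equals -(2)*pi*i.

The rational part is single-valued and drops out of the difference; each branch term changes only by its own monodromy.
(1)*log(1 - φ/(-7/2)): each positive loop around -7/2 adds 2*pi*i to the log, so winding -1 contributes (1)*(-1)*2*pi*i = -(2)*pi*i.
Summing the contributions at φ = 17/7 gives -(2)*pi*i.


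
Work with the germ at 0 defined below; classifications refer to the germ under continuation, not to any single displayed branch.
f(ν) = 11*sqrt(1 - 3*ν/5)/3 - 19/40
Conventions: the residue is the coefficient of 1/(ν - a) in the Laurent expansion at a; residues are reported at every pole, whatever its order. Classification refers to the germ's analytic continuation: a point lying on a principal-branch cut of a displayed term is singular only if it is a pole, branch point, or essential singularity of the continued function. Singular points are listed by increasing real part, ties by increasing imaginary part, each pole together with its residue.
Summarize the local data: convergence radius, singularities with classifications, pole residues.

Branch term (11/3)*sqrt(1 - ν/(5/3)): its argument vanishes at ν = 5/3, a square-root branch point, modulus 5/3.
The radius of convergence is the smallest modulus among the singular points: 5/3.

Radius of convergence at 0: 5/3.
At 5/3: an algebraic (square-root) branch point.


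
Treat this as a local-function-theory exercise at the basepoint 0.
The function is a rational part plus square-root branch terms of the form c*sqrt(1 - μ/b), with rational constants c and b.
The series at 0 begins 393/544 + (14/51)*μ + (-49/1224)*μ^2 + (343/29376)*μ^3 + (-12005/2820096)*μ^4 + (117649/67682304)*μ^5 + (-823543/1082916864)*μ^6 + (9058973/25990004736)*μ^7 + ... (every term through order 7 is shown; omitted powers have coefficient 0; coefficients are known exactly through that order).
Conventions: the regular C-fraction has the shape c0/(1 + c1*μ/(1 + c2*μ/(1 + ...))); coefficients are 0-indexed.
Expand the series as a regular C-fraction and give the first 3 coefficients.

The regular C-fraction coefficients are [393/544, -448/1179, 9919/18864].

Taylor coefficients (read off): a_0 = 393/544, a_1 = 14/51, a_2 = -49/1224.
c0 = a_0 = 393/544. Peel one level at a time: if S = 1 + c*μ/S' with S'(0) = 1, then c is the μ-coefficient of S and S' = c*μ/(S - 1).
S_1 = c0/f = 1 + (-448/1179)*μ + (277732/1390041)*μ^2 + ...; c1 = -448/1179.
S_2 = c1*μ/(S_1 - 1) = 1 + (9919/18864)*μ + ...; c2 = 9919/18864.


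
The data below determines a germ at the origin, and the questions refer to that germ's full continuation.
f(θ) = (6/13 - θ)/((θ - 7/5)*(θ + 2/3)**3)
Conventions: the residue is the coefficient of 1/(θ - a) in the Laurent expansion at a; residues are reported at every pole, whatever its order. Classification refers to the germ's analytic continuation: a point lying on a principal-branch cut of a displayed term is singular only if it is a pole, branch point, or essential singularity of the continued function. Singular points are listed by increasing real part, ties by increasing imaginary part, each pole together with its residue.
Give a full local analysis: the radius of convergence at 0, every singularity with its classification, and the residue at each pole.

Radius of convergence at 0: 2/3.
At -2/3: a pole of order 3; residue 41175/387283.
At 7/5: a pole of order 1; residue -41175/387283.

Denominator factor (θ + 2/3)^3: pole of order 3 at -2/3, modulus 2/3.
Denominator factor (θ - 7/5): pole of order 1 at 7/5, modulus 7/5.
The radius of convergence is the smallest modulus among the singular points: 2/3.
At the order-3 pole -2/3 set g(θ) = (θ - (-2/3))^3*f(θ) = (6/13 - θ)/(θ - 7/5).
Order-3 pole: residue = g''(a)/2; g''(-2/3) = 82350/387283, so the residue is 41175/387283.
At the order-1 pole 7/5 set g(θ) = (θ - (7/5))*f(θ) = (6/13 - θ)/(θ + 2/3)**3.
Simple pole: residue = g(a) at a = 7/5, which is -41175/387283.
List the singular points by increasing real part (a conjugate pair: the negative imaginary part first).


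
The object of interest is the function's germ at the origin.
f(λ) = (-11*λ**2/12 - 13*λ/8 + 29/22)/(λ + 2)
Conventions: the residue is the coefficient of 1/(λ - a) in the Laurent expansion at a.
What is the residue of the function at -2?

At the order-1 pole -2 set g(λ) = (λ - (-2))*f(λ) = -11*λ**2/12 - 13*λ/8 + 29/22.
Simple pole: residue = g(a) at a = -2, which is 119/132.

The residue is 119/132.


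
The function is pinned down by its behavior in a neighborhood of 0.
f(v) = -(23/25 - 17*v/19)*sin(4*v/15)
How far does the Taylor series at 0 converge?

The factor -sin(4*v/15) is entire and contributes no finite singular point.
The polynomial part has no poles.
No finite singular points: the Taylor series at 0 converges everywhere.

The radius of convergence is infinite.


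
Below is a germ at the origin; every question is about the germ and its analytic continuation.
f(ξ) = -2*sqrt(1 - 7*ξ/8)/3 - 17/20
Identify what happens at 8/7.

The point is an algebraic (square-root) branch point.

The term (-2/3)*sqrt(1 - ξ/(8/7)) has argument 1 - 8/7/(8/7) = 0 at 8/7: a square-root (algebraic, two-sheeted) branch point; the remaining terms are analytic or single-valued there.


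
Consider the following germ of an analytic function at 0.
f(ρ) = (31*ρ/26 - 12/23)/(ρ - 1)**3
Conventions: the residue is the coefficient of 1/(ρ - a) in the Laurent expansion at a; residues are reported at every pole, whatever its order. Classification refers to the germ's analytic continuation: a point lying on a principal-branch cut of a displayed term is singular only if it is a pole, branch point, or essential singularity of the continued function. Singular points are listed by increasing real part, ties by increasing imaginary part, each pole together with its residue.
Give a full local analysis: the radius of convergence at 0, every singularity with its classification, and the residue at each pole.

Denominator factor (ρ - 1)^3: pole of order 3 at 1, modulus 1.
The radius of convergence is the smallest modulus among the singular points: 1.
At the order-3 pole 1 set g(ρ) = (ρ - (1))^3*f(ρ) = 31*ρ/26 - 12/23.
Order-3 pole: residue = g''(a)/2; g''(1) = 0, so the residue is 0.

Radius of convergence at 0: 1.
At 1: a pole of order 3; residue 0.


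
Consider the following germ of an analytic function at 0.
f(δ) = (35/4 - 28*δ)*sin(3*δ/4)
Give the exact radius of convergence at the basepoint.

The radius of convergence is infinite.

The factor sin(3*δ/4) is entire and contributes no finite singular point.
The polynomial part has no poles.
No finite singular points: the Taylor series at 0 converges everywhere.


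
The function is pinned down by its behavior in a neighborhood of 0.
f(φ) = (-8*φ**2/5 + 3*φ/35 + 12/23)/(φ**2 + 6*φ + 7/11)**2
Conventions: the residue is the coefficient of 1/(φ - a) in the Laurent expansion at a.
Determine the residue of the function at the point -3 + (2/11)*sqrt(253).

The residue is (6673/13627040)*sqrt(253).

The factor φ**2 + 6*φ + 7/11 splits as (φ - a)(φ - a') with a = -3 + (2/11)*sqrt(253), a' = -3 - (2/11)*sqrt(253). At the order-2 pole a set g(φ) = (φ - a)^2*f(φ) = [-8*φ**2/5 + 3*φ/35 + 12/23] / (φ - a')^2.
Order-2 pole: residue = g'(a); g'(-3 + (2/11)*sqrt(253)) = (6673/13627040)*sqrt(253), so the residue is (6673/13627040)*sqrt(253).


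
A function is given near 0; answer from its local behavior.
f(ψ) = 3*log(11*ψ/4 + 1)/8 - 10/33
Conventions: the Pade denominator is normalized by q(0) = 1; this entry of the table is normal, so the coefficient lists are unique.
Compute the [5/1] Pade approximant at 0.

Taylor coefficients needed (expand at 0): a_0 = -10/33, a_1 = 33/32, a_2 = -363/256, a_3 = 1331/512, a_4 = -43923/8192, a_5 = 483153/40960, a_6 = -1771561/65536.
Write the denominator as Q(ψ) = 1 + q1*ψ. Requiring Q*f - P = O(ψ^7) with deg P <= 5 kills the coefficients of ψ^6..ψ^6 in Q*f:
  ψ^6: a_6 + q1*a_5 = 0, i.e. -1771561/65536 + (483153/40960)*q1 = 0.
Solving this linear system: q1 = 55/24.
The numerator is Q*f truncated at degree 5: P0 = a_0 = -10/33; P1 = a_1 + q1*a_0 = 97/288; P2 = a_2 + q1*a_1 = 121/128; P3 = a_3 + q1*a_2 = -1331/2048; P4 = a_4 + q1*a_3 = 14641/24576; P5 = a_5 + q1*a_4 = -161051/327680.

The Pade approximant has numerator coefficients [-10/33, 97/288, 121/128, -1331/2048, 14641/24576, -161051/327680]; denominator coefficients [1, 55/24].


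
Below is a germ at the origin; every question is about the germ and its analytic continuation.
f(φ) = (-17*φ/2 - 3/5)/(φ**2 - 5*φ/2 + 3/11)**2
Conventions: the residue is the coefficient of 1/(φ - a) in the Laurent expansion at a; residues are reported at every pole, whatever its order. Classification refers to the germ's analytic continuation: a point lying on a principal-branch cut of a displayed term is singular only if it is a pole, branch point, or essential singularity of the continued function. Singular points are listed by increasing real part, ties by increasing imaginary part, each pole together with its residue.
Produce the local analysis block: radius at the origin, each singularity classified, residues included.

Radius of convergence at 0: 5/4 - (1/44)*sqrt(2497).
At 5/4 - (1/44)*sqrt(2497): a pole of order 2; residue -(9878/257645)*sqrt(2497).
At 5/4 + (1/44)*sqrt(2497): a pole of order 2; residue (9878/257645)*sqrt(2497).


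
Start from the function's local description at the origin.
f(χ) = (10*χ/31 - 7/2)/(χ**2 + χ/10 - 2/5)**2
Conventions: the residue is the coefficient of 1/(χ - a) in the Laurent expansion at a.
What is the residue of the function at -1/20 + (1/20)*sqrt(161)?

The factor χ**2 + χ/10 - 2/5 splits as (χ - a)(χ - a') with a = -1/20 + (1/20)*sqrt(161), a' = -1/20 - (1/20)*sqrt(161). At the order-2 pole a set g(χ) = (χ - a)^2*f(χ) = [10*χ/31 - 7/2] / (χ - a')^2.
Order-2 pole: residue = g'(a); g'(-1/20 + (1/20)*sqrt(161)) = (218000/803551)*sqrt(161), so the residue is (218000/803551)*sqrt(161).

The residue is (218000/803551)*sqrt(161).


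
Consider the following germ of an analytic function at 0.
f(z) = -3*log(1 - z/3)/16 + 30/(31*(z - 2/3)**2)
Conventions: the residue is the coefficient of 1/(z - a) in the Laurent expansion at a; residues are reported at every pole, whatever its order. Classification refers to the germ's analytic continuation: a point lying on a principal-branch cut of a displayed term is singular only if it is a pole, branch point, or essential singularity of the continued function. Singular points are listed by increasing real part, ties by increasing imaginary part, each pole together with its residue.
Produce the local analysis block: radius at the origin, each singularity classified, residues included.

Denominator factor (z - 2/3)^2: pole of order 2 at 2/3, modulus 2/3.
Branch term (-3/16)*log(1 - z/(3)): its argument vanishes at z = 3, a logarithmic branch point, modulus 3.
The radius of convergence is the smallest modulus among the singular points: 2/3.
The branch term is analytic at 2/3 and contributes nothing to the residue; only the rational part matters.
At the order-2 pole 2/3 set g(z) = (z - (2/3))^2*(rational part) = 30/31.
Order-2 pole: residue = g'(a); g'(2/3) = 0, so the residue is 0.
List the singular points by increasing real part (a conjugate pair: the negative imaginary part first).

Radius of convergence at 0: 2/3.
At 2/3: a pole of order 2; residue 0.
At 3: a logarithmic branch point.


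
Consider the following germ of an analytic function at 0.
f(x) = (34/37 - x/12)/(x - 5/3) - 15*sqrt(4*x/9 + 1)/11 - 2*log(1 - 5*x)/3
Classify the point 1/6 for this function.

The point is a regular point.

Denominator factors: x - 5/3 = -3/2 at x = 1/6 — none vanishes.
Branch term log(1 - x/(1/5)): argument at 1/6 is 1/6, nonzero, so 1/6 is not its branch point (a point on a principal cut is still regular for the continued germ).
Branch term sqrt(1 - x/(-9/4)): argument at 1/6 is 29/27, nonzero, so 1/6 is not its branch point (a point on a principal cut is still regular for the continued germ).
So the germ continues analytically to 1/6.


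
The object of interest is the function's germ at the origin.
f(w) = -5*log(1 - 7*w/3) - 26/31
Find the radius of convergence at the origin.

The radius of convergence is 3/7.

Branch term (-5)*log(1 - w/(3/7)): its argument vanishes at w = 3/7, a logarithmic branch point, modulus 3/7.
The radius of convergence is the smallest modulus among the singular points: 3/7.


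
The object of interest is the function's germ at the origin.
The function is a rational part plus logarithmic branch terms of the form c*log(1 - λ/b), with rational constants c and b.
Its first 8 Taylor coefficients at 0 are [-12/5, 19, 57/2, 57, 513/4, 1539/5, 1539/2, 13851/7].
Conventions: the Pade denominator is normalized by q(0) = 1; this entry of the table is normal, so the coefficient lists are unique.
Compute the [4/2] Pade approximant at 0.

The Pade approximant has numerator coefficients [-12/5, 143/5, -2807/50, 57/5, 57/20]; denominator coefficients [1, -4, 18/5].

Taylor coefficients needed (read off): a_0 = -12/5, a_1 = 19, a_2 = 57/2, a_3 = 57, a_4 = 513/4, a_5 = 1539/5, a_6 = 1539/2.
Write the denominator as Q(λ) = 1 + q1*λ + q2*λ^2. Requiring Q*f - P = O(λ^7) with deg P <= 4 kills the coefficients of λ^5..λ^6 in Q*f:
  λ^5: a_5 + q1*a_4 + q2*a_3 = 0, i.e. 1539/5 + (513/4)*q1 + (57)*q2 = 0.
  λ^6: a_6 + q1*a_5 + q2*a_4 = 0, i.e. 1539/2 + (1539/5)*q1 + (513/4)*q2 = 0.
Solving this linear system: q1 = -4, q2 = 18/5.
The numerator is Q*f truncated at degree 4: P0 = a_0 = -12/5; P1 = a_1 + q1*a_0 = 143/5; P2 = a_2 + q1*a_1 + q2*a_0 = -2807/50; P3 = a_3 + q1*a_2 + q2*a_1 = 57/5; P4 = a_4 + q1*a_3 + q2*a_2 = 57/20.


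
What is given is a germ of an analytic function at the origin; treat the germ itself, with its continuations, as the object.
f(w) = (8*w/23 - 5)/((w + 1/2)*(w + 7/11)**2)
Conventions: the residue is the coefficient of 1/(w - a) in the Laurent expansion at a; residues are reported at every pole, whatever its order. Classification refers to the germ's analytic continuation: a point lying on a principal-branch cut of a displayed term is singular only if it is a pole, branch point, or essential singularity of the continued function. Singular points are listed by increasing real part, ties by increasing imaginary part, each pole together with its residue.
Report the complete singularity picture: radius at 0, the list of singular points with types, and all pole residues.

Radius of convergence at 0: 1/2.
At -7/11: a pole of order 2; residue 57596/207.
At -1/2: a pole of order 1; residue -57596/207.

Denominator factor (w + 1/2): pole of order 1 at -1/2, modulus 1/2.
Denominator factor (w + 7/11)^2: pole of order 2 at -7/11, modulus 7/11.
The radius of convergence is the smallest modulus among the singular points: 1/2.
At the order-2 pole -7/11 set g(w) = (w - (-7/11))^2*f(w) = (8*w/23 - 5)/(w + 1/2).
Order-2 pole: residue = g'(a); g'(-7/11) = 57596/207, so the residue is 57596/207.
At the order-1 pole -1/2 set g(w) = (w - (-1/2))*f(w) = (8*w/23 - 5)/(w + 7/11)**2.
Simple pole: residue = g(a) at a = -1/2, which is -57596/207.
List the singular points by increasing real part (a conjugate pair: the negative imaginary part first).


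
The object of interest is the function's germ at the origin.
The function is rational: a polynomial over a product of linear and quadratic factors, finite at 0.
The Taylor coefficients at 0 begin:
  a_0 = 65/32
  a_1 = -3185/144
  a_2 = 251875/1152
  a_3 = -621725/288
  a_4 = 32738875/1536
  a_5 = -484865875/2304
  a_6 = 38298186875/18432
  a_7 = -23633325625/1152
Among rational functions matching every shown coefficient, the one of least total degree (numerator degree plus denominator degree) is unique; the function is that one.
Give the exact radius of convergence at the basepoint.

No rational of total degree below 3 reproduces all 8 coefficients; solving the [1/2] Pade equations on them gives f(z) = (13/8 - 13*z/9)/(z**2 + 8*z + 4/5), whose expansion matches every shown term.
Denominator factor (z**2 + 8*z + 4/5): discriminant 304/5, real irrational roots -4 + (2/5)*sqrt(95) and -4 - (2/5)*sqrt(95); poles of order 1, moduli 4 - (2/5)*sqrt(95) and 4 + (2/5)*sqrt(95).
The radius of convergence is the smallest modulus among the singular points: 4 - (2/5)*sqrt(95).

The radius of convergence is 4 - (2/5)*sqrt(95).
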